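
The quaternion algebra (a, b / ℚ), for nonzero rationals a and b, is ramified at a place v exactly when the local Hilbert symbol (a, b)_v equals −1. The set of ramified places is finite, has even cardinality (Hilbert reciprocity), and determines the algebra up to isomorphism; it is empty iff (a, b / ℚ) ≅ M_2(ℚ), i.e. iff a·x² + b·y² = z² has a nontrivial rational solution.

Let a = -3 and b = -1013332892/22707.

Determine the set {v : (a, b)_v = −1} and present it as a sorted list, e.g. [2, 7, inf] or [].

[11, inf]

(a, b) ≡ (-3, -429) mod (ℚ^×)²; places V = {2, 3, 11, 13, 29, ∞}.
(a,b)_13: α=0, u≡10; β=1, v≡2 (mod 13); (10|13)=+1, (2|13)=-1; sign (−1)^0·+1^1·-1^0 = +1.
(a,b)_29: α=0, u≡26; β=-2, v≡22 (mod 29); (26|29)=-1, (22|29)=+1; sign (−1)^0·-1^-2·+1^0 = +1.
(a,b)_11: α=0, u≡8; β=7, v≡1 (mod 11); (8|11)=-1, (1|11)=+1; sign (−1)^0·-1^7·+1^0 = -1.
(a,b)_2: α=0, β=2; u≡5, v≡3 (mod 8); ε(u)ε(v)=0·1, αω(v)=0·1, βω(u)=2·1; sum ≡ 0  ⇒  +1.
(a,b)_∞: sgn(-3)=−, sgn(-429)=−, so -1.
(a,b)_3: α=1, u≡2; β=-3, v≡1 (mod 3); (2|3)=-1, (1|3)=+1; sign (−1)^1·-1^-3·+1^1 = +1.
|Ram(-3, -429)| = 2, even; anisotropic at {11, ∞}.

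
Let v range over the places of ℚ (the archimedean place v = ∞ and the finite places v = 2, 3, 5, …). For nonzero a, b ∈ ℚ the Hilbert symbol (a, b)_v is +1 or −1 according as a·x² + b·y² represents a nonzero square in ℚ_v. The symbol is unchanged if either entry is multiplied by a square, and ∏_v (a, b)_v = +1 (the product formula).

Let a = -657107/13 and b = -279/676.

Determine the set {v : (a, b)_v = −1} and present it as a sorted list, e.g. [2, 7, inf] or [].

(a, b) ≡ (-8542391, -31) mod (ℚ^×)²; places V = {2, 3, 11, 13, 31, 41, 47, ∞}.
(a,b)_∞: sgn(-8542391)=−, sgn(-31)=−, so -1.
(a,b)_13: α=-1, u≡4; β=-2, v≡5 (mod 13); (4|13)=+1, (5|13)=-1; sign (−1)^0·+1^-2·-1^-1 = -1.
(a,b)_11: α=1, u≡2; β=0, v≡8 (mod 11); (2|11)=-1, (8|11)=-1; sign (−1)^0·-1^0·-1^1 = -1.
(a,b)_41: α=1, u≡35; β=0, v≡25 (mod 41); (35|41)=-1, (25|41)=+1; sign (−1)^0·-1^0·+1^1 = +1.
(a,b)_3: α=0, u≡1; β=2, v≡2 (mod 3); (1|3)=+1, (2|3)=-1; sign (−1)^0·+1^2·-1^0 = +1.
(a,b)_2: α=0, β=-2; u≡1, v≡1 (mod 8); ε(u)ε(v)=0·0, αω(v)=0·0, βω(u)=-2·0; sum ≡ 0  ⇒  +1.
(a,b)_31: α=1, u≡22; β=1, v≡17 (mod 31); (22|31)=-1, (17|31)=-1; sign (−1)^1·-1^1·-1^1 = -1.
(a,b)_47: α=1, u≡20; β=0, v≡8 (mod 47); (20|47)=-1, (8|47)=+1; sign (−1)^0·-1^0·+1^1 = +1.
(-8542391, -31 / ℚ) ramifies at {11, 13, 31, ∞}: a division algebra.

[11, 13, 31, inf]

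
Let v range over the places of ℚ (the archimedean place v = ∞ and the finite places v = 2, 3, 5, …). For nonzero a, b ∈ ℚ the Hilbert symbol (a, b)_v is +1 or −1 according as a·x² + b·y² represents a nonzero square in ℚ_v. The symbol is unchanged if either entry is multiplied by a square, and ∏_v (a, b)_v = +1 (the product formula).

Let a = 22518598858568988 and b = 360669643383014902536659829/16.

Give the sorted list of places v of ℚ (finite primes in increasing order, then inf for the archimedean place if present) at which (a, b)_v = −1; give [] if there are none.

(a, b) ≡ (54121047, 1709061) mod (ℚ^×)²; places V = {2, 3, 7, 11, 17, 23, 29, 31, 37, 43, 47, ∞}.
(a,b)_37: α=1, u≡26; β=2, v≡17 (mod 37); (26|37)=+1, (17|37)=-1; sign (−1)^0·+1^2·-1^1 = -1.
(a,b)_3: α=1, u≡2; β=3, v≡2 (mod 3); (2|3)=-1, (2|3)=-1; sign (−1)^1·-1^3·-1^1 = -1.
(a,b)_∞: sgn(54121047)=+, sgn(1709061)=+, so +1.
(a,b)_7: α=2, u≡4; β=2, v≡2 (mod 7); (4|7)=+1, (2|7)=+1; sign (−1)^0·+1^2·+1^2 = +1.
(a,b)_23: α=1, u≡22; β=1, v≡21 (mod 23); (22|23)=-1, (21|23)=-1; sign (−1)^1·-1^1·-1^1 = -1.
(a,b)_31: α=2, u≡2; β=1, v≡26 (mod 31); (2|31)=+1, (26|31)=-1; sign (−1)^0·+1^1·-1^2 = +1.
(a,b)_11: α=0, u≡10; β=2, v≡10 (mod 11); (10|11)=-1, (10|11)=-1; sign (−1)^0·-1^2·-1^0 = +1.
(a,b)_17: α=1, u≡4; β=1, v≡12 (mod 17); (4|17)=+1, (12|17)=-1; sign (−1)^0·+1^1·-1^1 = -1.
(a,b)_29: α=1, u≡1; β=4, v≡20 (mod 29); (1|29)=+1, (20|29)=+1; sign (−1)^0·+1^4·+1^1 = +1.
(a,b)_43: α=1, u≡5; β=2, v≡39 (mod 43); (5|43)=-1, (39|43)=-1; sign (−1)^0·-1^2·-1^1 = -1.
(a,b)_47: α=2, u≡11; β=3, v≡2 (mod 47); (11|47)=-1, (2|47)=+1; sign (−1)^0·-1^3·+1^2 = -1.
(a,b)_2: α=2, β=-4; u≡7, v≡5 (mod 8); ε(u)ε(v)=1·0, αω(v)=2·1, βω(u)=-4·0; sum ≡ 0  ⇒  +1.
Ram(54121047, 1709061) = {3, 17, 23, 37, 43, 47}; no ℚ_3-point on the conic.

[3, 17, 23, 37, 43, 47]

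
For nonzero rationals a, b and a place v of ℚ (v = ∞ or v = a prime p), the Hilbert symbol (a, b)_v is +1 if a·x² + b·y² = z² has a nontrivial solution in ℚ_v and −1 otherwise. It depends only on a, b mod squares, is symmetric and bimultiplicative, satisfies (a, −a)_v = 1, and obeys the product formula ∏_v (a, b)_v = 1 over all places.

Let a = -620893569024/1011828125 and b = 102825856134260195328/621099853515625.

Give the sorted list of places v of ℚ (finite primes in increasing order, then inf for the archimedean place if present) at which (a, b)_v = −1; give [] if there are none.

[2, 11]

(a, b) ≡ (-77, 7) mod (ℚ^×)²; places V = {2, 3, 5, 7, 11, 19, 29, ∞}.
(a,b)_∞: sgn(-77)=−, sgn(7)=+, so +1.
(a,b)_5: α=-6, u≡3; β=-14, v≡3 (mod 5); (3|5)=-1, (3|5)=-1; sign (−1)^0·-1^-14·-1^-6 = +1.
(a,b)_2: α=18, β=34; u≡3, v≡7 (mod 8); ε(u)ε(v)=1·1, αω(v)=18·0, βω(u)=34·1; sum ≡ 1  ⇒  -1.
(a,b)_29: α=-2, u≡3; β=-2, v≡25 (mod 29); (3|29)=-1, (25|29)=+1; sign (−1)^0·-1^-2·+1^-2 = +1.
(a,b)_19: α=2, u≡2; β=4, v≡7 (mod 19); (2|19)=-1, (7|19)=+1; sign (−1)^0·-1^4·+1^2 = +1.
(a,b)_3: α=8, u≡1; β=8, v≡1 (mod 3); (1|3)=+1, (1|3)=+1; sign (−1)^0·+1^8·+1^8 = +1.
(a,b)_11: α=-1, u≡3; β=-2, v≡7 (mod 11); (3|11)=+1, (7|11)=-1; sign (−1)^0·+1^-2·-1^-1 = -1.
(a,b)_7: α=-1, u≡5; β=1, v≡1 (mod 7); (5|7)=-1, (1|7)=+1; sign (−1)^1·-1^1·+1^-1 = +1.
(-77, 7 / ℚ) ramifies at {2, 11}: a division algebra.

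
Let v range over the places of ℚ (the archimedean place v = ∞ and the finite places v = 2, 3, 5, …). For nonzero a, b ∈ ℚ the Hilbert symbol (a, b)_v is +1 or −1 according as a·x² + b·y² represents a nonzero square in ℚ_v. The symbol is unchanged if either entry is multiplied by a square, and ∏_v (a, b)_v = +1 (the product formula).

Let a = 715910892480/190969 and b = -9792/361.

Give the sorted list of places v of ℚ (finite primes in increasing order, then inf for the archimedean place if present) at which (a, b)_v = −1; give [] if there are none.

[2, 5, 37, 41]

Mod squares: a ≡ 53095, b ≡ -17. Check v ∈ {∞, 2, 3, 5, 7, 17, 19, 23, 37, 41}.
v=41: a=41^1·(≡38), b=41^0·(≡35) mod 41; (38|41)=-1, (35|41)=-1; (−1)^{1·0·20}·(-1)^0·(-1)^1 = -1.
v=5: a=5^1·(≡4), b=5^0·(≡3) mod 5; (4|5)=+1, (3|5)=-1; (−1)^{1·0·2}·(+1)^0·(-1)^1 = -1.
v=∞: 53095 > 0 and -17 < 0  ⇒  (a,b)_∞ = +1.
v=37: a=37^1·(≡20), b=37^0·(≡15) mod 37; (20|37)=-1, (15|37)=-1; (−1)^{1·0·18}·(-1)^0·(-1)^1 = -1.
v=7: a=7^1·(≡4), b=7^0·(≡2) mod 7; (4|7)=+1, (2|7)=+1; (−1)^{1·0·3}·(+1)^0·(+1)^1 = +1.
v=19: a=19^-2·(≡1), b=19^-2·(≡12) mod 19; (1|19)=+1, (12|19)=-1; (−1)^{-2·-2·9}·(+1)^-2·(-1)^-2 = +1.
v=2: v_2(a)=6, v_2(b)=6; units ≡ 7, 7 (mod 8); ε·ε+αω+βω = 1·1+6·0+6·0 ≡ 1  ⇒  (a,b)_2 = -1.
v=23: a=23^-2·(≡21), b=23^0·(≡9) mod 23; (21|23)=-1, (9|23)=+1; (−1)^{-2·0·11}·(-1)^0·(+1)^-2 = +1.
v=3: a=3^6·(≡1), b=3^2·(≡1) mod 3; (1|3)=+1, (1|3)=+1; (−1)^{6·2·1}·(+1)^2·(+1)^6 = +1.
v=17: a=17^2·(≡4), b=17^1·(≡9) mod 17; (4|17)=+1, (9|17)=+1; (−1)^{2·1·8}·(+1)^1·(+1)^2 = +1.
|Ram(53095, -17)| = 4, even; anisotropic at {2, 5, 37, 41}.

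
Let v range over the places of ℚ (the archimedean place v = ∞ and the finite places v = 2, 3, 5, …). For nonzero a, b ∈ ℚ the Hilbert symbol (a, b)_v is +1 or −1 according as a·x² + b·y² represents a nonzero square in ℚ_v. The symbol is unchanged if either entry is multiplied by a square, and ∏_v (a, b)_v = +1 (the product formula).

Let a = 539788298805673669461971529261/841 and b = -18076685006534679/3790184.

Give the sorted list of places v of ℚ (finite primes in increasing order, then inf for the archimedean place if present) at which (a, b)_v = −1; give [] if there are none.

(a, b) ≡ (339549, -1292646) mod (ℚ^×)²; places V = {2, 3, 7, 17, 19, 23, 29, 31, 37, 59, ∞}.
(a,b)_19: α=3, u≡4; β=1, v≡1 (mod 19); (4|19)=+1, (1|19)=+1; sign (−1)^1·+1^1·+1^3 = -1.
(a,b)_37: α=5, u≡33; β=2, v≡19 (mod 37); (33|37)=+1, (19|37)=-1; sign (−1)^0·+1^2·-1^5 = -1.
(a,b)_31: α=0, u≡6; β=-2, v≡22 (mod 31); (6|31)=-1, (22|31)=-1; sign (−1)^0·-1^-2·-1^0 = +1.
(a,b)_59: α=2, u≡46; β=2, v≡58 (mod 59); (46|59)=+1, (58|59)=-1; sign (−1)^0·+1^2·-1^2 = +1.
(a,b)_2: α=0, β=-3; u≡5, v≡5 (mod 8); ε(u)ε(v)=0·0, αω(v)=0·1, βω(u)=-3·1; sum ≡ 1  ⇒  -1.
(a,b)_3: α=13, u≡2; β=11, v≡2 (mod 3); (2|3)=-1, (2|3)=-1; sign (−1)^1·-1^11·-1^13 = -1.
(a,b)_17: α=0, u≡8; β=-1, v≡10 (mod 17); (8|17)=+1, (10|17)=-1; sign (−1)^0·+1^-1·-1^0 = +1.
(a,b)_29: α=-2, u≡8; β=-1, v≡13 (mod 29); (8|29)=-1, (13|29)=+1; sign (−1)^0·-1^-1·+1^-2 = -1.
(a,b)_23: α=3, u≡20; β=1, v≡10 (mod 23); (20|23)=-1, (10|23)=-1; sign (−1)^1·-1^1·-1^3 = -1.
(a,b)_∞: sgn(339549)=+, sgn(-1292646)=−, so +1.
(a,b)_7: α=5, u≡4; β=2, v≡1 (mod 7); (4|7)=+1, (1|7)=+1; sign (−1)^0·+1^2·+1^5 = +1.
|Ram(339549, -1292646)| = 6, even; anisotropic at {2, 3, 19, 23, 29, 37}.

[2, 3, 19, 23, 29, 37]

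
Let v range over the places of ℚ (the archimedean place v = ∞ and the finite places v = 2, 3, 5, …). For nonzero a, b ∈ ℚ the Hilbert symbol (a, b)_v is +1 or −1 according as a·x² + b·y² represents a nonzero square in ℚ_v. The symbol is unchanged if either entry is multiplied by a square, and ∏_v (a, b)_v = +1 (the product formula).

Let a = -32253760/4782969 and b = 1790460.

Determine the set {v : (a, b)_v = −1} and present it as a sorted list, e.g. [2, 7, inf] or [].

(a, b) ≡ (-85, 1015) mod (ℚ^×)²; places V = {2, 3, 5, 7, 11, 17, 29, ∞}.
(a,b)_7: α=2, u≡6; β=3, v≡5 (mod 7); (6|7)=-1, (5|7)=-1; sign (−1)^0·-1^3·-1^2 = -1.
(a,b)_3: α=-14, u≡2; β=2, v≡1 (mod 3); (2|3)=-1, (1|3)=+1; sign (−1)^0·-1^2·+1^-14 = +1.
(a,b)_2: α=6, β=2; u≡3, v≡7 (mod 8); ε(u)ε(v)=1·1, αω(v)=6·0, βω(u)=2·1; sum ≡ 1  ⇒  -1.
(a,b)_5: α=1, u≡2; β=1, v≡2 (mod 5); (2|5)=-1, (2|5)=-1; sign (−1)^0·-1^1·-1^1 = +1.
(a,b)_11: α=2, u≡9; β=0, v≡1 (mod 11); (9|11)=+1, (1|11)=+1; sign (−1)^0·+1^0·+1^2 = +1.
(a,b)_∞: sgn(-85)=−, sgn(1015)=+, so +1.
(a,b)_29: α=0, u≡18; β=1, v≡28 (mod 29); (18|29)=-1, (28|29)=+1; sign (−1)^0·-1^1·+1^0 = -1.
(a,b)_17: α=1, u≡11; β=0, v≡3 (mod 17); (11|17)=-1, (3|17)=-1; sign (−1)^0·-1^0·-1^1 = -1.
|Ram(-85, 1015)| = 4, even; anisotropic at {2, 7, 17, 29}.

[2, 7, 17, 29]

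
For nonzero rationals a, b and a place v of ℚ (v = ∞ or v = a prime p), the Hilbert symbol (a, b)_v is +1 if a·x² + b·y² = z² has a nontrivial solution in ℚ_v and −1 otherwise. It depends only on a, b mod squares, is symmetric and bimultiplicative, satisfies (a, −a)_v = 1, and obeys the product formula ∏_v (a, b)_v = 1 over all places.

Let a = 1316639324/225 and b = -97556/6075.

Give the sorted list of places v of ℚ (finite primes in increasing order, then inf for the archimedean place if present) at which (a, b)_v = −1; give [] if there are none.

(a, b) ≡ (391391, -87) mod (ℚ^×)²; places V = {2, 3, 5, 7, 11, 13, 17, 23, 29, ∞}.
(a,b)_5: α=-2, u≡1; β=-2, v≡3 (mod 5); (1|5)=+1, (3|5)=-1; sign (−1)^0·+1^-2·-1^-2 = +1.
(a,b)_23: α=1, u≡22; β=0, v≡11 (mod 23); (22|23)=-1, (11|23)=-1; sign (−1)^0·-1^0·-1^1 = -1.
(a,b)_7: α=1, u≡2; β=0, v≡4 (mod 7); (2|7)=+1, (4|7)=+1; sign (−1)^0·+1^0·+1^1 = +1.
(a,b)_29: α=2, u≡25; β=3, v≡8 (mod 29); (25|29)=+1, (8|29)=-1; sign (−1)^0·+1^3·-1^2 = +1.
(a,b)_11: α=1, u≡6; β=0, v≡1 (mod 11); (6|11)=-1, (1|11)=+1; sign (−1)^0·-1^0·+1^1 = +1.
(a,b)_3: α=-2, u≡2; β=-5, v≡1 (mod 3); (2|3)=-1, (1|3)=+1; sign (−1)^0·-1^-5·+1^-2 = -1.
(a,b)_∞: sgn(391391)=+, sgn(-87)=−, so +1.
(a,b)_17: α=1, u≡6; β=0, v≡4 (mod 17); (6|17)=-1, (4|17)=+1; sign (−1)^0·-1^0·+1^1 = +1.
(a,b)_2: α=2, β=2; u≡7, v≡1 (mod 8); ε(u)ε(v)=1·0, αω(v)=2·0, βω(u)=2·0; sum ≡ 0  ⇒  +1.
(a,b)_13: α=1, u≡4; β=0, v≡12 (mod 13); (4|13)=+1, (12|13)=+1; sign (−1)^0·+1^0·+1^1 = +1.
(391391, -87 / ℚ) ramifies at {3, 23}: a division algebra.

[3, 23]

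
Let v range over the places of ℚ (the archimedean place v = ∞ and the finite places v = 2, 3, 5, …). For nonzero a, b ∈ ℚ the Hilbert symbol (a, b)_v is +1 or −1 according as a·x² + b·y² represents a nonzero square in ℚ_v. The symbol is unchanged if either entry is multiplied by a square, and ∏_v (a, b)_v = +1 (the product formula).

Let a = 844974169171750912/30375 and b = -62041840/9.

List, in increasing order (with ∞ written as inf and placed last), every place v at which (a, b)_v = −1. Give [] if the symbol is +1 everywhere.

[3, 5, 17, 19]

(a, b) ≡ (105, -1615) mod (ℚ^×)²; places V = {2, 3, 5, 7, 17, 19, ∞}.
(a,b)_2: α=12, β=4; u≡1, v≡1 (mod 8); ε(u)ε(v)=0·0, αω(v)=12·0, βω(u)=4·0; sum ≡ 0  ⇒  +1.
(a,b)_17: α=2, u≡14; β=1, v≡12 (mod 17); (14|17)=-1, (12|17)=-1; sign (−1)^0·-1^1·-1^2 = -1.
(a,b)_5: α=-3, u≡4; β=1, v≡3 (mod 5); (4|5)=+1, (3|5)=-1; sign (−1)^0·+1^1·-1^-3 = -1.
(a,b)_19: α=2, u≡8; β=1, v≡2 (mod 19); (8|19)=-1, (2|19)=-1; sign (−1)^0·-1^1·-1^2 = -1.
(a,b)_3: α=-5, u≡2; β=-2, v≡2 (mod 3); (2|3)=-1, (2|3)=-1; sign (−1)^0·-1^-2·-1^-5 = -1.
(a,b)_∞: sgn(105)=+, sgn(-1615)=−, so +1.
(a,b)_7: α=11, u≡4; β=4, v≡2 (mod 7); (4|7)=+1, (2|7)=+1; sign (−1)^0·+1^4·+1^11 = +1.
Ram(105, -1615) = {3, 5, 17, 19}; no ℚ_3-point on the conic.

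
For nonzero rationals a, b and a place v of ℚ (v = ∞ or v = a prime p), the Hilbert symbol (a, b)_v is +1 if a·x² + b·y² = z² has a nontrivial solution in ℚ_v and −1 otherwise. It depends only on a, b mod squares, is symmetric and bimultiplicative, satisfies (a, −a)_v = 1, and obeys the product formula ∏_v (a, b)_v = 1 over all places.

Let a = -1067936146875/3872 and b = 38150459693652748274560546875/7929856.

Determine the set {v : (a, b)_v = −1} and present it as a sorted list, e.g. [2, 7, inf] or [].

Mod squares: a ≡ -116870, b ≡ 144115. Check v ∈ {∞, 2, 3, 5, 7, 11, 13, 17, 19, 29, 31, 37, 41}.
v=17: a=17^0·(≡11), b=17^2·(≡14) mod 17; (11|17)=-1, (14|17)=-1; (−1)^{0·2·8}·(-1)^2·(-1)^0 = +1.
v=5: a=5^5·(≡4), b=5^11·(≡3) mod 5; (4|5)=+1, (3|5)=-1; (−1)^{5·11·2}·(+1)^11·(-1)^5 = -1.
v=29: a=29^1·(≡28), b=29^2·(≡14) mod 29; (28|29)=+1, (14|29)=-1; (−1)^{1·2·14}·(+1)^2·(-1)^1 = -1.
v=∞: -116870 < 0 and 144115 > 0  ⇒  (a,b)_∞ = +1.
v=37: a=37^0·(≡22), b=37^1·(≡36) mod 37; (22|37)=-1, (36|37)=+1; (−1)^{0·1·18}·(-1)^1·(+1)^0 = -1.
v=7: a=7^0·(≡4), b=7^2·(≡5) mod 7; (4|7)=+1, (5|7)=-1; (−1)^{0·2·3}·(+1)^2·(-1)^0 = +1.
v=11: a=11^-2·(≡4), b=11^-2·(≡5) mod 11; (4|11)=+1, (5|11)=+1; (−1)^{-2·-2·5}·(+1)^-2·(+1)^-2 = +1.
v=31: a=31^1·(≡13), b=31^2·(≡23) mod 31; (13|31)=-1, (23|31)=-1; (−1)^{1·2·15}·(-1)^2·(-1)^1 = -1.
v=41: a=41^0·(≡33), b=41^1·(≡24) mod 41; (33|41)=+1, (24|41)=-1; (−1)^{0·1·20}·(+1)^1·(-1)^0 = +1.
v=3: a=3^4·(≡1), b=3^8·(≡1) mod 3; (1|3)=+1, (1|3)=+1; (−1)^{4·8·1}·(+1)^8·(+1)^4 = +1.
v=19: a=19^2·(≡13), b=19^3·(≡5) mod 19; (13|19)=-1, (5|19)=+1; (−1)^{2·3·9}·(-1)^3·(+1)^2 = -1.
v=2: v_2(a)=-5, v_2(b)=-16; units ≡ 5, 3 (mod 8); ε·ε+αω+βω = 0·1+-5·1+-16·1 ≡ 1  ⇒  (a,b)_2 = -1.
v=13: a=13^1·(≡7), b=13^0·(≡9) mod 13; (7|13)=-1, (9|13)=+1; (−1)^{1·0·6}·(-1)^0·(+1)^1 = +1.
|Ram(-116870, 144115)| = 6, even; anisotropic at {2, 5, 19, 29, 31, 37}.

[2, 5, 19, 29, 31, 37]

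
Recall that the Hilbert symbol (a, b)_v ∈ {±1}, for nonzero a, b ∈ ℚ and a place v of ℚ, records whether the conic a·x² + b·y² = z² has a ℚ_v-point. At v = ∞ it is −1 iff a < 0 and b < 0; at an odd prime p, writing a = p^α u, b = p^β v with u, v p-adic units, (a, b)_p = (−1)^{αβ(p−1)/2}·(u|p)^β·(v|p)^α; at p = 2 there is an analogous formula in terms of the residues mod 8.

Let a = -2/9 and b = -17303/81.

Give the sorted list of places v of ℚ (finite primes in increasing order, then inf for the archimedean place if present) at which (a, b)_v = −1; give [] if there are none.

[13, inf]

(a, b) ≡ (-2, -143) mod (ℚ^×)²; places V = {2, 3, 11, 13, ∞}.
(a,b)_∞: sgn(-2)=−, sgn(-143)=−, so -1.
(a,b)_2: α=1, β=0; u≡7, v≡1 (mod 8); ε(u)ε(v)=1·0, αω(v)=1·0, βω(u)=0·0; sum ≡ 0  ⇒  +1.
(a,b)_11: α=0, u≡1; β=3, v≡5 (mod 11); (1|11)=+1, (5|11)=+1; sign (−1)^0·+1^3·+1^0 = +1.
(a,b)_3: α=-2, u≡1; β=-4, v≡1 (mod 3); (1|3)=+1, (1|3)=+1; sign (−1)^0·+1^-4·+1^-2 = +1.
(a,b)_13: α=0, u≡7; β=1, v≡7 (mod 13); (7|13)=-1, (7|13)=-1; sign (−1)^0·-1^1·-1^0 = -1.
(-2, -143 / ℚ) ramifies at {13, ∞}: a division algebra.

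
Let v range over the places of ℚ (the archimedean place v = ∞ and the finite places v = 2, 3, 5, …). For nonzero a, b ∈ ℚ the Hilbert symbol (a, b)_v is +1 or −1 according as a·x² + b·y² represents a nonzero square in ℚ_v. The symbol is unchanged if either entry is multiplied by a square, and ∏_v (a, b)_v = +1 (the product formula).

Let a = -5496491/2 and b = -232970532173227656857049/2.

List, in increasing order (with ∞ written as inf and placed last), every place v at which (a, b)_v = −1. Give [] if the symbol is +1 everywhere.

Mod squares: a ≡ -38038, b ≡ -1938. Check v ∈ {∞, 2, 3, 7, 11, 13, 17, 19, 31}.
v=∞: -38038 < 0 and -1938 < 0  ⇒  (a,b)_∞ = -1.
v=3: a=3^0·(≡2), b=3^1·(≡2) mod 3; (2|3)=-1, (2|3)=-1; (−1)^{0·1·1}·(-1)^1·(-1)^0 = -1.
v=31: a=31^0·(≡13), b=31^2·(≡3) mod 31; (13|31)=-1, (3|31)=-1; (−1)^{0·2·15}·(-1)^2·(-1)^0 = +1.
v=7: a=7^1·(≡6), b=7^4·(≡2) mod 7; (6|7)=-1, (2|7)=+1; (−1)^{1·4·3}·(-1)^4·(+1)^1 = +1.
v=11: a=11^1·(≡8), b=11^2·(≡1) mod 11; (8|11)=-1, (1|11)=+1; (−1)^{1·2·5}·(-1)^2·(+1)^1 = +1.
v=17: a=17^2·(≡2), b=17^5·(≡3) mod 17; (2|17)=+1, (3|17)=-1; (−1)^{2·5·8}·(+1)^5·(-1)^2 = +1.
v=13: a=13^1·(≡9), b=13^4·(≡4) mod 13; (9|13)=+1, (4|13)=+1; (−1)^{1·4·6}·(+1)^4·(+1)^1 = +1.
v=19: a=19^1·(≡12), b=19^3·(≡14) mod 19; (12|19)=-1, (14|19)=-1; (−1)^{1·3·9}·(-1)^3·(-1)^1 = -1.
v=2: v_2(a)=-1, v_2(b)=-1; units ≡ 5, 7 (mod 8); ε·ε+αω+βω = 0·1+-1·0+-1·1 ≡ 1  ⇒  (a,b)_2 = -1.
(-38038, -1938 / ℚ) ramifies at {2, 3, 19, ∞}: a division algebra.

[2, 3, 19, inf]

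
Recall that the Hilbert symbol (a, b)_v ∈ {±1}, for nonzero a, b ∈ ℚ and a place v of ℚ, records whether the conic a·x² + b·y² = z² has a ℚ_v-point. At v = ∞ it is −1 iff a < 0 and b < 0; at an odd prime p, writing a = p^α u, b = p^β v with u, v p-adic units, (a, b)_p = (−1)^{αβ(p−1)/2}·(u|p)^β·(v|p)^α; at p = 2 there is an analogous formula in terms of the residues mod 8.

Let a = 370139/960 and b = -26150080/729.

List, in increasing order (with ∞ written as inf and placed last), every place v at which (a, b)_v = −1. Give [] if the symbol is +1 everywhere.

[3, 5, 19, 23]

(a, b) ≡ (45885, -408595) mod (ℚ^×)²; places V = {2, 3, 5, 7, 11, 17, 19, 23, ∞}.
(a,b)_7: α=1, u≡6; β=0, v≡2 (mod 7); (6|7)=-1, (2|7)=+1; sign (−1)^0·-1^0·+1^1 = +1.
(a,b)_3: α=-1, u≡1; β=-6, v≡2 (mod 3); (1|3)=+1, (2|3)=-1; sign (−1)^0·+1^-6·-1^-1 = -1.
(a,b)_5: α=-1, u≡2; β=1, v≡1 (mod 5); (2|5)=-1, (1|5)=+1; sign (−1)^0·-1^1·+1^-1 = -1.
(a,b)_23: α=1, u≡5; β=1, v≡10 (mod 23); (5|23)=-1, (10|23)=-1; sign (−1)^1·-1^1·-1^1 = -1.
(a,b)_19: α=1, u≡12; β=1, v≡3 (mod 19); (12|19)=-1, (3|19)=-1; sign (−1)^1·-1^1·-1^1 = -1.
(a,b)_2: α=-6, β=6; u≡5, v≡5 (mod 8); ε(u)ε(v)=0·0, αω(v)=-6·1, βω(u)=6·1; sum ≡ 0  ⇒  +1.
(a,b)_11: α=2, u≡4; β=1, v≡6 (mod 11); (4|11)=+1, (6|11)=-1; sign (−1)^0·+1^1·-1^2 = +1.
(a,b)_17: α=0, u≡4; β=1, v≡6 (mod 17); (4|17)=+1, (6|17)=-1; sign (−1)^0·+1^1·-1^0 = +1.
(a,b)_∞: sgn(45885)=+, sgn(-408595)=−, so +1.
|Ram(45885, -408595)| = 4, even; anisotropic at {3, 5, 19, 23}.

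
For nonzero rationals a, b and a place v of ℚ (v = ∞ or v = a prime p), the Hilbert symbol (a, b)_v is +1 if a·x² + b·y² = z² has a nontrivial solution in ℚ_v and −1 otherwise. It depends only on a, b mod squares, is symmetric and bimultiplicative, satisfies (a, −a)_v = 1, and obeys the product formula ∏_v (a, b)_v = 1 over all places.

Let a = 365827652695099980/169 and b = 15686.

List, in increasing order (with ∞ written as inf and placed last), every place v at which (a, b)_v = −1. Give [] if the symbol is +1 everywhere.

(a, b) ≡ (256795, 15686) mod (ℚ^×)²; places V = {2, 3, 5, 7, 11, 13, 23, 29, 31, ∞}.
(a,b)_29: α=1, u≡12; β=0, v≡26 (mod 29); (12|29)=-1, (26|29)=-1; sign (−1)^0·-1^0·-1^1 = -1.
(a,b)_13: α=-2, u≡8; β=0, v≡8 (mod 13); (8|13)=-1, (8|13)=-1; sign (−1)^0·-1^0·-1^-2 = +1.
(a,b)_11: α=1, u≡1; β=1, v≡7 (mod 11); (1|11)=+1, (7|11)=-1; sign (−1)^1·+1^1·-1^1 = +1.
(a,b)_7: α=1, u≡5; β=0, v≡6 (mod 7); (5|7)=-1, (6|7)=-1; sign (−1)^0·-1^0·-1^1 = -1.
(a,b)_3: α=6, u≡1; β=0, v≡2 (mod 3); (1|3)=+1, (2|3)=-1; sign (−1)^0·+1^0·-1^6 = +1.
(a,b)_∞: sgn(256795)=+, sgn(15686)=+, so +1.
(a,b)_31: α=4, u≡24; β=1, v≡10 (mod 31); (24|31)=-1, (10|31)=+1; sign (−1)^0·-1^1·+1^4 = -1.
(a,b)_23: α=3, u≡22; β=1, v≡15 (mod 23); (22|23)=-1, (15|23)=-1; sign (−1)^1·-1^1·-1^3 = -1.
(a,b)_2: α=2, β=1; u≡3, v≡3 (mod 8); ε(u)ε(v)=1·1, αω(v)=2·1, βω(u)=1·1; sum ≡ 0  ⇒  +1.
(a,b)_5: α=1, u≡4; β=0, v≡1 (mod 5); (4|5)=+1, (1|5)=+1; sign (−1)^0·+1^0·+1^1 = +1.
Ram(256795, 15686) = {7, 23, 29, 31}; no ℚ_7-point on the conic.

[7, 23, 29, 31]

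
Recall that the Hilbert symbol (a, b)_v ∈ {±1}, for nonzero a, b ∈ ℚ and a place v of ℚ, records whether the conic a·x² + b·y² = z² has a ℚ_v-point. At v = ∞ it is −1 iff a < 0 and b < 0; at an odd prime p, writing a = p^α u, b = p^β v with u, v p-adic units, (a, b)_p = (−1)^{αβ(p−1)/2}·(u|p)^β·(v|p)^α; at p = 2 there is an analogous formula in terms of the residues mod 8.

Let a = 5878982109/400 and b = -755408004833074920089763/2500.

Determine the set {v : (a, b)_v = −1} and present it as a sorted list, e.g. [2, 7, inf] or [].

Mod squares: a ≡ 134589, b ≡ -196707. Check v ∈ {∞, 2, 3, 5, 7, 11, 13, 17, 19, 29}.
v=29: a=29^1·(≡23), b=29^3·(≡14) mod 29; (23|29)=+1, (14|29)=-1; (−1)^{1·3·14}·(+1)^3·(-1)^1 = -1.
v=13: a=13^1·(≡7), b=13^2·(≡3) mod 13; (7|13)=-1, (3|13)=+1; (−1)^{1·2·6}·(-1)^2·(+1)^1 = +1.
v=∞: 134589 > 0 and -196707 < 0  ⇒  (a,b)_∞ = +1.
v=17: a=17^1·(≡5), b=17^3·(≡7) mod 17; (5|17)=-1, (7|17)=-1; (−1)^{1·3·8}·(-1)^3·(-1)^1 = +1.
v=5: a=5^-2·(≡4), b=5^-4·(≡3) mod 5; (4|5)=+1, (3|5)=-1; (−1)^{-2·-4·2}·(+1)^-4·(-1)^-2 = +1.
v=7: a=7^1·(≡5), b=7^3·(≡1) mod 7; (5|7)=-1, (1|7)=+1; (−1)^{1·3·3}·(-1)^3·(+1)^1 = +1.
v=11: a=11^2·(≡9), b=11^4·(≡2) mod 11; (9|11)=+1, (2|11)=-1; (−1)^{2·4·5}·(+1)^4·(-1)^2 = +1.
v=2: v_2(a)=-4, v_2(b)=-2; units ≡ 5, 5 (mod 8); ε·ε+αω+βω = 0·0+-4·1+-2·1 ≡ 0  ⇒  (a,b)_2 = +1.
v=19: a=19^2·(≡8), b=19^5·(≡13) mod 19; (8|19)=-1, (13|19)=-1; (−1)^{2·5·9}·(-1)^5·(-1)^2 = -1.
v=3: a=3^1·(≡1), b=3^1·(≡2) mod 3; (1|3)=+1, (2|3)=-1; (−1)^{1·1·1}·(+1)^1·(-1)^1 = +1.
Ram(134589, -196707) = {19, 29}; no ℚ_19-point on the conic.

[19, 29]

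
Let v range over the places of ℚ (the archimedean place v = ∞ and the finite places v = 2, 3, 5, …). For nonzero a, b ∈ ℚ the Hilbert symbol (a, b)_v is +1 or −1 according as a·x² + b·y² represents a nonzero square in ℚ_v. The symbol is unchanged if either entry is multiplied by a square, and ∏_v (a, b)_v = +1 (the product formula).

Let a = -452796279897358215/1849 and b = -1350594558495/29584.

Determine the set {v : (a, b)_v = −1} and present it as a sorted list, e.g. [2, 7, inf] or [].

[5, 17, 29, inf]

Mod squares: a ≡ -1015, b ≡ -340285855. Check v ∈ {∞, 2, 3, 5, 7, 13, 17, 29, 37, 41, 43}.
v=37: a=37^2·(≡7), b=37^1·(≡34) mod 37; (7|37)=+1, (34|37)=+1; (−1)^{2·1·18}·(+1)^1·(+1)^2 = +1.
v=2: v_2(a)=0, v_2(b)=-4; units ≡ 1, 1 (mod 8); ε·ε+αω+βω = 0·0+0·0+-4·0 ≡ 0  ⇒  (a,b)_2 = +1.
v=7: a=7^3·(≡1), b=7^3·(≡3) mod 7; (1|7)=+1, (3|7)=-1; (−1)^{3·3·3}·(+1)^3·(-1)^3 = +1.
v=43: a=43^-2·(≡15), b=43^-2·(≡27) mod 43; (15|43)=+1, (27|43)=-1; (−1)^{-2·-2·21}·(+1)^-2·(-1)^-2 = +1.
v=5: a=5^1·(≡3), b=5^1·(≡4) mod 5; (3|5)=-1, (4|5)=+1; (−1)^{1·1·2}·(-1)^1·(+1)^1 = -1.
v=3: a=3^4·(≡2), b=3^4·(≡2) mod 3; (2|3)=-1, (2|3)=-1; (−1)^{4·4·1}·(-1)^4·(-1)^4 = +1.
v=∞: -1015 < 0 and -340285855 < 0  ⇒  (a,b)_∞ = -1.
v=41: a=41^2·(≡39), b=41^1·(≡39) mod 41; (39|41)=+1, (39|41)=+1; (−1)^{2·1·20}·(+1)^1·(+1)^2 = +1.
v=17: a=17^2·(≡7), b=17^1·(≡10) mod 17; (7|17)=-1, (10|17)=-1; (−1)^{2·1·8}·(-1)^1·(-1)^2 = -1.
v=29: a=29^1·(≡20), b=29^1·(≡15) mod 29; (20|29)=+1, (15|29)=-1; (−1)^{1·1·14}·(+1)^1·(-1)^1 = -1.
v=13: a=13^2·(≡1), b=13^1·(≡10) mod 13; (1|13)=+1, (10|13)=+1; (−1)^{2·1·6}·(+1)^1·(+1)^2 = +1.
(-1015, -340285855 / ℚ) ramifies at {5, 17, 29, ∞}: a division algebra.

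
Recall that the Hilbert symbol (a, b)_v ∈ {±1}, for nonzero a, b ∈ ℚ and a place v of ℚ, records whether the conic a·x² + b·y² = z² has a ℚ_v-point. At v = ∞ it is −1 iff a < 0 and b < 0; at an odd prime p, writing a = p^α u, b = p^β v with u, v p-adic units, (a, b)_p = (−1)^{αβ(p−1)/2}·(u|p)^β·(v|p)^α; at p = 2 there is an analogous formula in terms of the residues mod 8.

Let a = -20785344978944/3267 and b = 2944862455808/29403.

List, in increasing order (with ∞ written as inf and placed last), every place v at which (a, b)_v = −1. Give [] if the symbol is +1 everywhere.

(a, b) ≡ (-222, 2886) mod (ℚ^×)²; places V = {2, 3, 7, 11, 13, 19, 37, ∞}.
(a,b)_13: α=4, u≡9; β=3, v≡3 (mod 13); (9|13)=+1, (3|13)=+1; sign (−1)^0·+1^3·+1^4 = +1.
(a,b)_19: α=0, u≡11; β=2, v≡11 (mod 19); (11|19)=+1, (11|19)=+1; sign (−1)^0·+1^2·+1^0 = +1.
(a,b)_2: α=13, β=11; u≡1, v≡3 (mod 8); ε(u)ε(v)=0·1, αω(v)=13·1, βω(u)=11·0; sum ≡ 1  ⇒  -1.
(a,b)_∞: sgn(-222)=−, sgn(2886)=+, so +1.
(a,b)_7: α=4, u≡2; β=2, v≡1 (mod 7); (2|7)=+1, (1|7)=+1; sign (−1)^0·+1^2·+1^4 = +1.
(a,b)_37: α=1, u≡24; β=1, v≡10 (mod 37); (24|37)=-1, (10|37)=+1; sign (−1)^0·-1^1·+1^1 = -1.
(a,b)_3: α=-3, u≡1; β=-5, v≡2 (mod 3); (1|3)=+1, (2|3)=-1; sign (−1)^1·+1^-5·-1^-3 = +1.
(a,b)_11: α=-2, u≡3; β=-2, v≡9 (mod 11); (3|11)=+1, (9|11)=+1; sign (−1)^0·+1^-2·+1^-2 = +1.
|Ram(-222, 2886)| = 2, even; anisotropic at {2, 37}.

[2, 37]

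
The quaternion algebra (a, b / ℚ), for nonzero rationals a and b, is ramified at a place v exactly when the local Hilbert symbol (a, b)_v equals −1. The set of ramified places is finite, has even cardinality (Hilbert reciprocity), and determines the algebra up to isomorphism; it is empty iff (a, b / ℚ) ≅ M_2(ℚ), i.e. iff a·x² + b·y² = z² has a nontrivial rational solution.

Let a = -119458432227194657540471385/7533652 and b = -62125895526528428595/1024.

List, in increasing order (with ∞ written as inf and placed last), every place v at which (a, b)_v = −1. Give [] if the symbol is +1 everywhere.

[7, 19, 29, inf]

(a, b) ≡ (-35349405, -31395) mod (ℚ^×)²; places V = {2, 3, 5, 7, 11, 13, 17, 19, 23, 29, 43, 47, ∞}.
(a,b)_23: α=4, u≡4; β=3, v≡20 (mod 23); (4|23)=+1, (20|23)=-1; sign (−1)^0·+1^3·-1^4 = +1.
(a,b)_∞: sgn(-35349405)=−, sgn(-31395)=−, so -1.
(a,b)_17: α=-2, u≡4; β=0, v≡13 (mod 17); (4|17)=+1, (13|17)=+1; sign (−1)^0·+1^0·+1^-2 = +1.
(a,b)_43: α=0, u≡10; β=2, v≡35 (mod 43); (10|43)=+1, (35|43)=+1; sign (−1)^0·+1^2·+1^0 = +1.
(a,b)_47: α=3, u≡41; β=2, v≡16 (mod 47); (41|47)=-1, (16|47)=+1; sign (−1)^0·-1^2·+1^3 = +1.
(a,b)_5: α=1, u≡4; β=1, v≡4 (mod 5); (4|5)=+1, (4|5)=+1; sign (−1)^0·+1^1·+1^1 = +1.
(a,b)_19: α=-1, u≡11; β=0, v≡12 (mod 19); (11|19)=+1, (12|19)=-1; sign (−1)^0·+1^0·-1^-1 = -1.
(a,b)_13: α=1, u≡9; β=1, v≡12 (mod 13); (9|13)=+1, (12|13)=+1; sign (−1)^0·+1^1·+1^1 = +1.
(a,b)_2: α=-2, β=-10; u≡3, v≡5 (mod 8); ε(u)ε(v)=1·0, αω(v)=-2·1, βω(u)=-10·1; sum ≡ 0  ⇒  +1.
(a,b)_11: α=4, u≡6; β=2, v≡2 (mod 11); (6|11)=-1, (2|11)=-1; sign (−1)^0·-1^2·-1^4 = +1.
(a,b)_29: α=3, u≡19; β=2, v≡3 (mod 29); (19|29)=-1, (3|29)=-1; sign (−1)^0·-1^2·-1^3 = -1.
(a,b)_3: α=11, u≡1; β=3, v≡2 (mod 3); (1|3)=+1, (2|3)=-1; sign (−1)^1·+1^3·-1^11 = +1.
(a,b)_7: α=-3, u≡2; β=1, v≡1 (mod 7); (2|7)=+1, (1|7)=+1; sign (−1)^1·+1^1·+1^-3 = -1.
(-35349405, -31395 / ℚ) ramifies at {7, 19, 29, ∞}: a division algebra.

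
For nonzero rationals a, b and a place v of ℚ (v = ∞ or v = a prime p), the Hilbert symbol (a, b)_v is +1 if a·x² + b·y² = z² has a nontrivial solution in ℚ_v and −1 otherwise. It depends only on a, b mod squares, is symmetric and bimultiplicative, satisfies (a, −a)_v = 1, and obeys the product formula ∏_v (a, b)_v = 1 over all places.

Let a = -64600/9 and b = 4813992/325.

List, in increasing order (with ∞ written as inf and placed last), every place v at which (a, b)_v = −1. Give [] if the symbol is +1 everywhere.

(a, b) ≡ (-646, 193154) mod (ℚ^×)²; places V = {2, 3, 5, 13, 17, 19, 23, ∞}.
(a,b)_5: α=2, u≡4; β=-2, v≡4 (mod 5); (4|5)=+1, (4|5)=+1; sign (−1)^0·+1^-2·+1^2 = +1.
(a,b)_3: α=-2, u≡2; β=4, v≡2 (mod 3); (2|3)=-1, (2|3)=-1; sign (−1)^0·-1^4·-1^-2 = +1.
(a,b)_2: α=3, β=3; u≡5, v≡1 (mod 8); ε(u)ε(v)=0·0, αω(v)=3·0, βω(u)=3·1; sum ≡ 1  ⇒  -1.
(a,b)_23: α=0, u≡11; β=1, v≡9 (mod 23); (11|23)=-1, (9|23)=+1; sign (−1)^0·-1^1·+1^0 = -1.
(a,b)_17: α=1, u≡16; β=1, v≡12 (mod 17); (16|17)=+1, (12|17)=-1; sign (−1)^0·+1^1·-1^1 = -1.
(a,b)_∞: sgn(-646)=−, sgn(193154)=+, so +1.
(a,b)_19: α=1, u≡17; β=1, v≡11 (mod 19); (17|19)=+1, (11|19)=+1; sign (−1)^1·+1^1·+1^1 = -1.
(a,b)_13: α=0, u≡4; β=-1, v≡12 (mod 13); (4|13)=+1, (12|13)=+1; sign (−1)^0·+1^-1·+1^0 = +1.
|Ram(-646, 193154)| = 4, even; anisotropic at {2, 17, 19, 23}.

[2, 17, 19, 23]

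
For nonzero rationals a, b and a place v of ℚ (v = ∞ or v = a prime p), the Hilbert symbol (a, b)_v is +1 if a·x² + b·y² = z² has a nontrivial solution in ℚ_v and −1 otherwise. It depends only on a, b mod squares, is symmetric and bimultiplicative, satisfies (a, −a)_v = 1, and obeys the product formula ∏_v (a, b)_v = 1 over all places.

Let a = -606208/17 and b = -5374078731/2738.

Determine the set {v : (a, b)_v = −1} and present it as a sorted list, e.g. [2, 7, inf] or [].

Mod squares: a ≡ -629, b ≡ -250838. Check v ∈ {∞, 2, 3, 7, 17, 19, 23, 37, 41}.
v=2: v_2(a)=14, v_2(b)=-1; units ≡ 3, 5 (mod 8); ε·ε+αω+βω = 1·0+14·1+-1·1 ≡ 1  ⇒  (a,b)_2 = -1.
v=∞: -629 < 0 and -250838 < 0  ⇒  (a,b)_∞ = -1.
v=37: a=37^1·(≡20), b=37^-2·(≡35) mod 37; (20|37)=-1, (35|37)=-1; (−1)^{1·-2·18}·(-1)^-2·(-1)^1 = -1.
v=3: a=3^0·(≡1), b=3^4·(≡1) mod 3; (1|3)=+1, (1|3)=+1; (−1)^{0·4·1}·(+1)^4·(+1)^0 = +1.
v=41: a=41^0·(≡30), b=41^1·(≡2) mod 41; (30|41)=-1, (2|41)=+1; (−1)^{0·1·20}·(-1)^1·(+1)^0 = -1.
v=17: a=17^-1·(≡12), b=17^0·(≡12) mod 17; (12|17)=-1, (12|17)=-1; (−1)^{-1·0·8}·(-1)^0·(-1)^-1 = -1.
v=23: a=23^0·(≡11), b=23^3·(≡22) mod 23; (11|23)=-1, (22|23)=-1; (−1)^{0·3·11}·(-1)^3·(-1)^0 = -1.
v=19: a=19^0·(≡16), b=19^1·(≡3) mod 19; (16|19)=+1, (3|19)=-1; (−1)^{0·1·9}·(+1)^1·(-1)^0 = +1.
v=7: a=7^0·(≡2), b=7^1·(≡6) mod 7; (2|7)=+1, (6|7)=-1; (−1)^{0·1·3}·(+1)^1·(-1)^0 = +1.
(-629, -250838 / ℚ) ramifies at {2, 17, 23, 37, 41, ∞}: a division algebra.

[2, 17, 23, 37, 41, inf]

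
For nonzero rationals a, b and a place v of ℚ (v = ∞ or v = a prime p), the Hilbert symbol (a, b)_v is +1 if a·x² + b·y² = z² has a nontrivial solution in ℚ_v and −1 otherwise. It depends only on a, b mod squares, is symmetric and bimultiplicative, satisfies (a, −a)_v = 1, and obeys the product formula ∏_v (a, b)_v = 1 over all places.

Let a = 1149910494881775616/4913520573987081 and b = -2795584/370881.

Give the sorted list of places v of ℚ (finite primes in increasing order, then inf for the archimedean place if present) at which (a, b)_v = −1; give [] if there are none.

(a, b) ≡ (19, -1) mod (ℚ^×)²; places V = {2, 3, 7, 11, 19, 29, ∞}.
(a,b)_∞: sgn(19)=+, sgn(-1)=−, so +1.
(a,b)_29: α=-4, u≡12; β=-2, v≡22 (mod 29); (12|29)=-1, (22|29)=+1; sign (−1)^0·-1^-2·+1^-4 = +1.
(a,b)_7: α=-6, u≡6; β=-2, v≡3 (mod 7); (6|7)=-1, (3|7)=-1; sign (−1)^0·-1^-2·-1^-6 = +1.
(a,b)_2: α=18, β=6; u≡3, v≡7 (mod 8); ε(u)ε(v)=1·1, αω(v)=18·0, βω(u)=6·1; sum ≡ 1  ⇒  -1.
(a,b)_11: α=6, u≡8; β=2, v≡8 (mod 11); (8|11)=-1, (8|11)=-1; sign (−1)^0·-1^2·-1^6 = +1.
(a,b)_3: α=-10, u≡1; β=-2, v≡2 (mod 3); (1|3)=+1, (2|3)=-1; sign (−1)^0·+1^-2·-1^-10 = +1.
(a,b)_19: α=5, u≡1; β=2, v≡8 (mod 19); (1|19)=+1, (8|19)=-1; sign (−1)^0·+1^2·-1^5 = -1.
(19, -1 / ℚ) ramifies at {2, 19}: a division algebra.

[2, 19]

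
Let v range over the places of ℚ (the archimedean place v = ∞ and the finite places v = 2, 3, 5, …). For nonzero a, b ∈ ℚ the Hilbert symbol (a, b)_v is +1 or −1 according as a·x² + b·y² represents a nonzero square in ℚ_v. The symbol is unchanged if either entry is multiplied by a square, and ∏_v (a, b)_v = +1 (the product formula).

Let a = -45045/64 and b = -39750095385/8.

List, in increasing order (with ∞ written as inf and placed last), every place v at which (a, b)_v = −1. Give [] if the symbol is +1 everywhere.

(a, b) ≡ (-5005, -3570) mod (ℚ^×)²; places V = {2, 3, 5, 7, 11, 13, 17, ∞}.
(a,b)_5: α=1, u≡4; β=1, v≡1 (mod 5); (4|5)=+1, (1|5)=+1; sign (−1)^0·+1^1·+1^1 = +1.
(a,b)_17: α=0, u≡3; β=1, v≡5 (mod 17); (3|17)=-1, (5|17)=-1; sign (−1)^0·-1^1·-1^0 = -1.
(a,b)_3: α=2, u≡2; β=3, v≡1 (mod 3); (2|3)=-1, (1|3)=+1; sign (−1)^0·-1^3·+1^2 = -1.
(a,b)_7: α=1, u≡5; β=1, v≡4 (mod 7); (5|7)=-1, (4|7)=+1; sign (−1)^1·-1^1·+1^1 = +1.
(a,b)_11: α=1, u≡7; β=4, v≡3 (mod 11); (7|11)=-1, (3|11)=+1; sign (−1)^0·-1^4·+1^1 = +1.
(a,b)_∞: sgn(-5005)=−, sgn(-3570)=−, so -1.
(a,b)_13: α=1, u≡7; β=2, v≡6 (mod 13); (7|13)=-1, (6|13)=-1; sign (−1)^0·-1^2·-1^1 = -1.
(a,b)_2: α=-6, β=-3; u≡3, v≡7 (mod 8); ε(u)ε(v)=1·1, αω(v)=-6·0, βω(u)=-3·1; sum ≡ 0  ⇒  +1.
|Ram(-5005, -3570)| = 4, even; anisotropic at {3, 13, 17, ∞}.

[3, 13, 17, inf]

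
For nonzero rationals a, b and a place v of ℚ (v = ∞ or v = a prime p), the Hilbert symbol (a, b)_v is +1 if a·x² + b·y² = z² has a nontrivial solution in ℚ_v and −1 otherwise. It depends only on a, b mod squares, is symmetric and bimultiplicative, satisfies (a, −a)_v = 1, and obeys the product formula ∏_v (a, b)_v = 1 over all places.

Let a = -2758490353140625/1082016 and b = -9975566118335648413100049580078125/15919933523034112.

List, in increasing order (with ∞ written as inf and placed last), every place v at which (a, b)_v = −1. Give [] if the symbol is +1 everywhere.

[2, 13, 41, inf]

(a, b) ≡ (-35221706, -11609) mod (ℚ^×)²; places V = {2, 3, 5, 11, 13, 17, 19, 37, 41, 43, 47, ∞}.
(a,b)_37: α=1, u≡5; β=2, v≡34 (mod 37); (5|37)=-1, (34|37)=+1; sign (−1)^0·-1^2·+1^1 = +1.
(a,b)_41: α=1, u≡24; β=2, v≡30 (mod 41); (24|41)=-1, (30|41)=-1; sign (−1)^0·-1^2·-1^1 = -1.
(a,b)_47: α=1, u≡1; β=3, v≡38 (mod 47); (1|47)=+1, (38|47)=-1; sign (−1)^1·+1^3·-1^1 = +1.
(a,b)_19: α=5, u≡14; β=7, v≡6 (mod 19); (14|19)=-1, (6|19)=+1; sign (−1)^1·-1^7·+1^5 = +1.
(a,b)_43: α=0, u≡38; β=-2, v≡36 (mod 43); (38|43)=+1, (36|43)=+1; sign (−1)^0·+1^-2·+1^0 = +1.
(a,b)_2: α=-5, β=-16; u≡3, v≡7 (mod 8); ε(u)ε(v)=1·1, αω(v)=-5·0, βω(u)=-16·1; sum ≡ 1  ⇒  -1.
(a,b)_13: α=-1, u≡11; β=-1, v≡4 (mod 13); (11|13)=-1, (4|13)=+1; sign (−1)^0·-1^-1·+1^-1 = -1.
(a,b)_∞: sgn(-35221706)=−, sgn(-11609)=−, so -1.
(a,b)_11: α=0, u≡7; β=-2, v≡6 (mod 11); (7|11)=-1, (6|11)=-1; sign (−1)^0·-1^-2·-1^0 = +1.
(a,b)_17: α=-2, u≡1; β=-4, v≡16 (mod 17); (1|17)=+1, (16|17)=+1; sign (−1)^0·+1^-4·+1^-2 = +1.
(a,b)_3: α=-2, u≡1; β=14, v≡1 (mod 3); (1|3)=+1, (1|3)=+1; sign (−1)^0·+1^14·+1^-2 = +1.
(a,b)_5: α=6, u≡4; β=10, v≡4 (mod 5); (4|5)=+1, (4|5)=+1; sign (−1)^0·+1^10·+1^6 = +1.
(-35221706, -11609 / ℚ) ramifies at {2, 13, 41, ∞}: a division algebra.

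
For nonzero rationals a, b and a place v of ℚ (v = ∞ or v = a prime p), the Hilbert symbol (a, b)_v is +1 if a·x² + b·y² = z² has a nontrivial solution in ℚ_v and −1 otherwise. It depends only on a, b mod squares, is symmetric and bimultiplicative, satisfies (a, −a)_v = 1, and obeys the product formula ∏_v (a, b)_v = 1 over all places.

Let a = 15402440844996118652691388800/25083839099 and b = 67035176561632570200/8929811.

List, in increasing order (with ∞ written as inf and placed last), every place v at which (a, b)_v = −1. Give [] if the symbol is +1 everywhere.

[19, 31]

(a, b) ≡ (8416562, 17138) mod (ℚ^×)²; places V = {2, 3, 5, 7, 11, 13, 17, 19, 31, 41, 43, 53, ∞}.
(a,b)_53: α=-4, u≡18; β=-2, v≡30 (mod 53); (18|53)=-1, (30|53)=-1; sign (−1)^0·-1^-2·-1^-4 = +1.
(a,b)_5: α=2, u≡3; β=2, v≡3 (mod 5); (3|5)=-1, (3|5)=-1; sign (−1)^0·-1^2·-1^2 = +1.
(a,b)_13: α=2, u≡2; β=2, v≡4 (mod 13); (2|13)=-1, (4|13)=+1; sign (−1)^0·-1^2·+1^2 = +1.
(a,b)_41: α=1, u≡2; β=1, v≡21 (mod 41); (2|41)=+1, (21|41)=+1; sign (−1)^0·+1^1·+1^1 = +1.
(a,b)_7: α=3, u≡1; β=2, v≡2 (mod 7); (1|7)=+1, (2|7)=+1; sign (−1)^0·+1^2·+1^3 = +1.
(a,b)_∞: sgn(8416562)=+, sgn(17138)=+, so +1.
(a,b)_2: α=7, β=3; u≡1, v≡1 (mod 8); ε(u)ε(v)=0·0, αω(v)=7·0, βω(u)=3·0; sum ≡ 0  ⇒  +1.
(a,b)_31: α=3, u≡19; β=2, v≡17 (mod 31); (19|31)=+1, (17|31)=-1; sign (−1)^0·+1^2·-1^3 = -1.
(a,b)_11: α=-1, u≡3; β=-1, v≡8 (mod 11); (3|11)=+1, (8|11)=-1; sign (−1)^1·+1^-1·-1^-1 = +1.
(a,b)_19: α=4, u≡8; β=3, v≡16 (mod 19); (8|19)=-1, (16|19)=+1; sign (−1)^0·-1^3·+1^4 = -1.
(a,b)_3: α=8, u≡2; β=4, v≡2 (mod 3); (2|3)=-1, (2|3)=-1; sign (−1)^0·-1^4·-1^8 = +1.
(a,b)_43: α=3, u≡31; β=2, v≡40 (mod 43); (31|43)=+1, (40|43)=+1; sign (−1)^0·+1^2·+1^3 = +1.
(a,b)_17: α=-2, u≡9; β=-2, v≡2 (mod 17); (9|17)=+1, (2|17)=+1; sign (−1)^0·+1^-2·+1^-2 = +1.
Ram(8416562, 17138) = {19, 31}; no ℚ_19-point on the conic.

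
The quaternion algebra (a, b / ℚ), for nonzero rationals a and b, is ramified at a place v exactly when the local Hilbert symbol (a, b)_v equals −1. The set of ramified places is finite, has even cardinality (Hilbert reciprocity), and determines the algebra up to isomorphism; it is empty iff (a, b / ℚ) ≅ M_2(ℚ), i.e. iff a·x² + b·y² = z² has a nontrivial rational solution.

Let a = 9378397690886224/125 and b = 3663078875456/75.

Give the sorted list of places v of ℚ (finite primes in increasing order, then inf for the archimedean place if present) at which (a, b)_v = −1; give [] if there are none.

(a, b) ≡ (230945, 663) mod (ℚ^×)²; places V = {2, 3, 5, 7, 11, 13, 17, 19, ∞}.
(a,b)_13: α=1, u≡2; β=1, v≡10 (mod 13); (2|13)=-1, (10|13)=+1; sign (−1)^0·-1^1·+1^1 = -1.
(a,b)_11: α=5, u≡6; β=4, v≡1 (mod 11); (6|11)=-1, (1|11)=+1; sign (−1)^0·-1^4·+1^5 = +1.
(a,b)_5: α=-3, u≡4; β=-2, v≡2 (mod 5); (4|5)=+1, (2|5)=-1; sign (−1)^0·+1^-2·-1^-3 = -1.
(a,b)_17: α=1, u≡15; β=1, v≡7 (mod 17); (15|17)=+1, (7|17)=-1; sign (−1)^0·+1^1·-1^1 = -1.
(a,b)_7: α=4, u≡2; β=2, v≡3 (mod 7); (2|7)=+1, (3|7)=-1; sign (−1)^0·+1^2·-1^4 = +1.
(a,b)_19: α=3, u≡2; β=2, v≡1 (mod 19); (2|19)=-1, (1|19)=+1; sign (−1)^0·-1^2·+1^3 = +1.
(a,b)_2: α=4, β=6; u≡1, v≡7 (mod 8); ε(u)ε(v)=0·1, αω(v)=4·0, βω(u)=6·0; sum ≡ 0  ⇒  +1.
(a,b)_3: α=0, u≡2; β=-1, v≡2 (mod 3); (2|3)=-1, (2|3)=-1; sign (−1)^0·-1^-1·-1^0 = -1.
(a,b)_∞: sgn(230945)=+, sgn(663)=+, so +1.
|Ram(230945, 663)| = 4, even; anisotropic at {3, 5, 13, 17}.

[3, 5, 13, 17]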